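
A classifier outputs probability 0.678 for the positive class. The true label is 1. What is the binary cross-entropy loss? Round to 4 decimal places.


For y=1: Loss = -log(p)
= -log(0.678)
= -(-0.3886)
= 0.3886

0.3886


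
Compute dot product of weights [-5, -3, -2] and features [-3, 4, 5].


Element-wise products:
-5 * -3 = 15
-3 * 4 = -12
-2 * 5 = -10
Sum = 15 + -12 + -10
= -7

-7


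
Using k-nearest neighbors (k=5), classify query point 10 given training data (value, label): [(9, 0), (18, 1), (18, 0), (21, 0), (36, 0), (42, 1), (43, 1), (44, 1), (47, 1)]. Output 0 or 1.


Distances from query 10:
Point 9 (class 0): distance = 1
Point 18 (class 0): distance = 8
Point 18 (class 1): distance = 8
Point 21 (class 0): distance = 11
Point 36 (class 0): distance = 26
K=5 nearest neighbors: classes = [0, 0, 1, 0, 0]
Votes for class 1: 1 / 5
Majority vote => class 0

0


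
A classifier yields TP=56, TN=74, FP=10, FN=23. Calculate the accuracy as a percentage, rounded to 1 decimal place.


Accuracy = (TP + TN) / (TP + TN + FP + FN) * 100
= (56 + 74) / (56 + 74 + 10 + 23)
= 130 / 163
= 0.7975
= 79.8%

79.8


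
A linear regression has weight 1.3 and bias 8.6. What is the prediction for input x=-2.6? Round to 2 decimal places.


y = 1.3 * -2.6 + (8.6)
= -3.38 + (8.6)
= 5.22

5.22


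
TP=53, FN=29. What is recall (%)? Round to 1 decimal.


Recall = TP / (TP + FN) * 100
= 53 / (53 + 29)
= 53 / 82
= 0.6463
= 64.6%

64.6


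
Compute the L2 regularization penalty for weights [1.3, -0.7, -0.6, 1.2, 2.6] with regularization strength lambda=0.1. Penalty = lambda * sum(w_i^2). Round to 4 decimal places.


Squaring each weight:
1.3^2 = 1.69
(-0.7)^2 = 0.49
(-0.6)^2 = 0.36
1.2^2 = 1.44
2.6^2 = 6.76
Sum of squares = 10.74
Penalty = 0.1 * 10.74 = 1.0740

1.0740


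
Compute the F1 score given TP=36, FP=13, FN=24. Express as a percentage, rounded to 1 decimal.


Precision = TP / (TP + FP) = 36 / 49 = 0.7347
Recall = TP / (TP + FN) = 36 / 60 = 0.6
F1 = 2 * P * R / (P + R)
= 2 * 0.7347 * 0.6 / (0.7347 + 0.6)
= 0.8816 / 1.3347
= 0.6606
As percentage: 66.1%

66.1


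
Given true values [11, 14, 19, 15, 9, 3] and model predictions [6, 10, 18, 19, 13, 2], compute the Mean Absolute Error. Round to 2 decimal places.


Absolute errors: [5, 4, 1, 4, 4, 1]
Sum of absolute errors = 19
MAE = 19 / 6 = 3.17

3.17


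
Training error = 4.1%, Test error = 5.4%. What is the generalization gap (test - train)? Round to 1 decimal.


Generalization gap = test_error - train_error
= 5.4 - 4.1
= 1.3%
A small gap suggests good generalization.

1.3


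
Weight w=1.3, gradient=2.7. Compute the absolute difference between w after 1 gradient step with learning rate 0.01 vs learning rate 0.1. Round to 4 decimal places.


With lr=0.01: w_new = 1.3 - 0.01 * 2.7 = 1.273
With lr=0.1: w_new = 1.3 - 0.1 * 2.7 = 1.03
Absolute difference = |1.273 - 1.03|
= 0.2430

0.2430


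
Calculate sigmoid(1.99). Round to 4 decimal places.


sigmoid(z) = 1 / (1 + exp(-z))
exp(-(1.99)) = exp(-1.99) = 0.1367
1 + 0.1367 = 1.1367
1 / 1.1367 = 0.8797

0.8797


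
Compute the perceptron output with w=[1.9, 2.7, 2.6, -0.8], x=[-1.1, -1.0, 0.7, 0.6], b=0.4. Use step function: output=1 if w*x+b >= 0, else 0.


z = w . x + b
= 1.9*-1.1 + 2.7*-1.0 + 2.6*0.7 + -0.8*0.6 + 0.4
= -2.09 + -2.7 + 1.82 + -0.48 + 0.4
= -3.45 + 0.4
= -3.05
Since z = -3.05 < 0, output = 0

0


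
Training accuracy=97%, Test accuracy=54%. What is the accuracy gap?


Gap = train_accuracy - test_accuracy
= 97 - 54
= 43%
This large gap strongly indicates overfitting.

43


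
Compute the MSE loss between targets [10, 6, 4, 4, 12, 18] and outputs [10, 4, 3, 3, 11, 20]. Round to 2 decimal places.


Differences: [0, 2, 1, 1, 1, -2]
Squared errors: [0, 4, 1, 1, 1, 4]
Sum of squared errors = 11
MSE = 11 / 6 = 1.83

1.83


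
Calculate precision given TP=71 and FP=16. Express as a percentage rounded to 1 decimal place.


Precision = TP / (TP + FP) * 100
= 71 / (71 + 16)
= 71 / 87
= 0.8161
= 81.6%

81.6


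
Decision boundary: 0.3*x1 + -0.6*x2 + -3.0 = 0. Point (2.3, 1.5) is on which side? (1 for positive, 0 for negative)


Compute 0.3 * 2.3 + -0.6 * 1.5 + -3.0
= 0.69 + -0.9 + -3.0
= -3.21
Since -3.21 < 0, the point is on the negative side.

0


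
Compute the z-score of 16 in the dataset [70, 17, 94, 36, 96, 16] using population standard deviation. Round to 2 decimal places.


Mean = (70 + 17 + 94 + 36 + 96 + 16) / 6 = 54.8333
Variance = sum((x_i - mean)^2) / n = 1125.4722
Std = sqrt(1125.4722) = 33.5481
Z = (x - mean) / std
= (16 - 54.8333) / 33.5481
= -38.8333 / 33.5481
= -1.16

-1.16


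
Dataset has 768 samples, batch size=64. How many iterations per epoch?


Iterations per epoch = dataset_size / batch_size
= 768 / 64
= 12

12


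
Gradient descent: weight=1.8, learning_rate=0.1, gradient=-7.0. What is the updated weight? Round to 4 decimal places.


w_new = w_old - lr * gradient
= 1.8 - 0.1 * -7.0
= 1.8 - (-0.7)
= 2.5000

2.5000


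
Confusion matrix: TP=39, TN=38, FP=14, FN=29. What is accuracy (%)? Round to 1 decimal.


Accuracy = (TP + TN) / (TP + TN + FP + FN) * 100
= (39 + 38) / (39 + 38 + 14 + 29)
= 77 / 120
= 0.6417
= 64.2%

64.2


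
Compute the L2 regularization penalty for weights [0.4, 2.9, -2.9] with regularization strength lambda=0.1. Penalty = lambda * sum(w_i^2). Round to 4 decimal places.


Squaring each weight:
0.4^2 = 0.16
2.9^2 = 8.41
(-2.9)^2 = 8.41
Sum of squares = 16.98
Penalty = 0.1 * 16.98 = 1.6980

1.6980


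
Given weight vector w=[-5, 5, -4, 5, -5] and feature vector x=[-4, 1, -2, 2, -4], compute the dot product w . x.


Element-wise products:
-5 * -4 = 20
5 * 1 = 5
-4 * -2 = 8
5 * 2 = 10
-5 * -4 = 20
Sum = 20 + 5 + 8 + 10 + 20
= 63

63


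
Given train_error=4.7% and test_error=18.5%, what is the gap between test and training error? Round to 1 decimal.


Generalization gap = test_error - train_error
= 18.5 - 4.7
= 13.8%
A large gap suggests overfitting.

13.8


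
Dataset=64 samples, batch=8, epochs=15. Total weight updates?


Iterations per epoch = 64 / 8 = 8
Total updates = iterations_per_epoch * epochs
= 8 * 15
= 120

120


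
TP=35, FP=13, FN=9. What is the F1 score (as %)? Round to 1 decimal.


Precision = TP / (TP + FP) = 35 / 48 = 0.7292
Recall = TP / (TP + FN) = 35 / 44 = 0.7955
F1 = 2 * P * R / (P + R)
= 2 * 0.7292 * 0.7955 / (0.7292 + 0.7955)
= 1.16 / 1.5246
= 0.7609
As percentage: 76.1%

76.1


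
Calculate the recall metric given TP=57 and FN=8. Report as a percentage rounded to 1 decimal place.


Recall = TP / (TP + FN) * 100
= 57 / (57 + 8)
= 57 / 65
= 0.8769
= 87.7%

87.7


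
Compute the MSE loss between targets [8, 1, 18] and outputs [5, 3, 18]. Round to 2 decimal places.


Differences: [3, -2, 0]
Squared errors: [9, 4, 0]
Sum of squared errors = 13
MSE = 13 / 3 = 4.33

4.33


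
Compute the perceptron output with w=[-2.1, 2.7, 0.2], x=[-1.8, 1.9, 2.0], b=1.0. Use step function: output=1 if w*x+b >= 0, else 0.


z = w . x + b
= -2.1*-1.8 + 2.7*1.9 + 0.2*2.0 + 1.0
= 3.78 + 5.13 + 0.4 + 1.0
= 9.31 + 1.0
= 10.31
Since z = 10.31 >= 0, output = 1

1


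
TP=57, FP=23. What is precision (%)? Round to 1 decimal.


Precision = TP / (TP + FP) * 100
= 57 / (57 + 23)
= 57 / 80
= 0.7125
= 71.3%

71.3


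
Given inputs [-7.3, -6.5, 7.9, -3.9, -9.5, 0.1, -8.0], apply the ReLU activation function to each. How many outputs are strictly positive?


ReLU(x) = max(0, x) for each element:
ReLU(-7.3) = 0
ReLU(-6.5) = 0
ReLU(7.9) = 7.9
ReLU(-3.9) = 0
ReLU(-9.5) = 0
ReLU(0.1) = 0.1
ReLU(-8.0) = 0
Active neurons (>0): 2

2


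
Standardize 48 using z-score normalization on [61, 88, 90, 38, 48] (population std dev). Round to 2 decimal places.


Mean = (61 + 88 + 90 + 38 + 48) / 5 = 65.0
Variance = sum((x_i - mean)^2) / n = 437.6
Std = sqrt(437.6) = 20.9189
Z = (x - mean) / std
= (48 - 65.0) / 20.9189
= -17.0 / 20.9189
= -0.81

-0.81


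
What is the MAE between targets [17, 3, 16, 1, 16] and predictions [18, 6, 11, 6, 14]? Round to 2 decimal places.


Absolute errors: [1, 3, 5, 5, 2]
Sum of absolute errors = 16
MAE = 16 / 5 = 3.20

3.20


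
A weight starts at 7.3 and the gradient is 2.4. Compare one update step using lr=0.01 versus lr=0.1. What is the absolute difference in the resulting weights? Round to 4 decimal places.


With lr=0.01: w_new = 7.3 - 0.01 * 2.4 = 7.276
With lr=0.1: w_new = 7.3 - 0.1 * 2.4 = 7.06
Absolute difference = |7.276 - 7.06|
= 0.2160

0.2160


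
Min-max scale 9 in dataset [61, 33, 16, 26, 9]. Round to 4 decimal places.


Min = 9, Max = 61
Range = 61 - 9 = 52
Scaled = (x - min) / (max - min)
= (9 - 9) / 52
= 0 / 52
= 0.0000

0.0000


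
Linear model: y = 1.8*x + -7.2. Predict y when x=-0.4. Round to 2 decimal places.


y = 1.8 * -0.4 + (-7.2)
= -0.72 + (-7.2)
= -7.92

-7.92


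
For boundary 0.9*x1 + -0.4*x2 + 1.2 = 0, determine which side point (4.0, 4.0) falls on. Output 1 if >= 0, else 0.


Compute 0.9 * 4.0 + -0.4 * 4.0 + 1.2
= 3.6 + -1.6 + 1.2
= 3.2
Since 3.2 >= 0, the point is on the positive side.

1


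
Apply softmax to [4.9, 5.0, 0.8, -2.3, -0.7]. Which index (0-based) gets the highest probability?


Softmax is a monotonic transformation, so it preserves the argmax.
We need to find the index of the maximum logit.
Index 0: 4.9
Index 1: 5.0
Index 2: 0.8
Index 3: -2.3
Index 4: -0.7
Maximum logit = 5.0 at index 1

1


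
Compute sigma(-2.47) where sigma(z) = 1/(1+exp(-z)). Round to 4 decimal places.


sigmoid(z) = 1 / (1 + exp(-z))
exp(-(-2.47)) = exp(2.47) = 11.8224
1 + 11.8224 = 12.8224
1 / 12.8224 = 0.0780

0.0780


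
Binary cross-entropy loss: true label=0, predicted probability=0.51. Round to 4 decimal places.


For y=0: Loss = -log(1-p)
= -log(1 - 0.51)
= -log(0.49)
= -(-0.7133)
= 0.7133

0.7133


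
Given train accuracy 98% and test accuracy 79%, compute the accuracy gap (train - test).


Gap = train_accuracy - test_accuracy
= 98 - 79
= 19%
This gap suggests the model is overfitting.

19


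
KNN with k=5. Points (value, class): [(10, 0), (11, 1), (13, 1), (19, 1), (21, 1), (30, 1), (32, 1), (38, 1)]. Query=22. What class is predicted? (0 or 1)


Distances from query 22:
Point 21 (class 1): distance = 1
Point 19 (class 1): distance = 3
Point 30 (class 1): distance = 8
Point 13 (class 1): distance = 9
Point 32 (class 1): distance = 10
K=5 nearest neighbors: classes = [1, 1, 1, 1, 1]
Votes for class 1: 5 / 5
Majority vote => class 1

1


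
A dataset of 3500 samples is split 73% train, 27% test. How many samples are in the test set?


Train samples = 3500 * 73% = 2555
Test samples = 3500 - 2555
= 945

945


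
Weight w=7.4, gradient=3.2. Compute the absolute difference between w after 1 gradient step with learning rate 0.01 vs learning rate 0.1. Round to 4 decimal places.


With lr=0.01: w_new = 7.4 - 0.01 * 3.2 = 7.368
With lr=0.1: w_new = 7.4 - 0.1 * 3.2 = 7.08
Absolute difference = |7.368 - 7.08|
= 0.2880

0.2880


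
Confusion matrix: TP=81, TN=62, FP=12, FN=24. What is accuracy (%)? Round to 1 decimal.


Accuracy = (TP + TN) / (TP + TN + FP + FN) * 100
= (81 + 62) / (81 + 62 + 12 + 24)
= 143 / 179
= 0.7989
= 79.9%

79.9


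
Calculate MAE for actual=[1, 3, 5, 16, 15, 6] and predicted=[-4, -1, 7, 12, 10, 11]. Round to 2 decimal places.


Absolute errors: [5, 4, 2, 4, 5, 5]
Sum of absolute errors = 25
MAE = 25 / 6 = 4.17

4.17


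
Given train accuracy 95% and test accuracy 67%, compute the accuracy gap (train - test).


Gap = train_accuracy - test_accuracy
= 95 - 67
= 28%
This large gap strongly indicates overfitting.

28


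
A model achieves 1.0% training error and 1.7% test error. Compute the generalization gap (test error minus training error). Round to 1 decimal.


Generalization gap = test_error - train_error
= 1.7 - 1.0
= 0.7%
A small gap suggests good generalization.

0.7


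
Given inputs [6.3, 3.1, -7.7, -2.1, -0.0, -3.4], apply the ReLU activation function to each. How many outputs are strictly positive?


ReLU(x) = max(0, x) for each element:
ReLU(6.3) = 6.3
ReLU(3.1) = 3.1
ReLU(-7.7) = 0
ReLU(-2.1) = 0
ReLU(-0.0) = 0
ReLU(-3.4) = 0
Active neurons (>0): 2

2


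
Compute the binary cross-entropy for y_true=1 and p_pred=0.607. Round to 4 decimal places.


For y=1: Loss = -log(p)
= -log(0.607)
= -(-0.4992)
= 0.4992

0.4992


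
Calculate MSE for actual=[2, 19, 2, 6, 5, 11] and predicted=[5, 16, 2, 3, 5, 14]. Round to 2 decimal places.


Differences: [-3, 3, 0, 3, 0, -3]
Squared errors: [9, 9, 0, 9, 0, 9]
Sum of squared errors = 36
MSE = 36 / 6 = 6.00

6.00


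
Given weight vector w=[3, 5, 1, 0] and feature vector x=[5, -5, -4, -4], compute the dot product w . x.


Element-wise products:
3 * 5 = 15
5 * -5 = -25
1 * -4 = -4
0 * -4 = 0
Sum = 15 + -25 + -4 + 0
= -14

-14


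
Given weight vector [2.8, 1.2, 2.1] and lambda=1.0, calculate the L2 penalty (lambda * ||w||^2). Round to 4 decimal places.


Squaring each weight:
2.8^2 = 7.84
1.2^2 = 1.44
2.1^2 = 4.41
Sum of squares = 13.69
Penalty = 1.0 * 13.69 = 13.6900

13.6900


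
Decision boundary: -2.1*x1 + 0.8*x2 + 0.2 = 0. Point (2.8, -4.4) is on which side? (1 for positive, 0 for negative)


Compute -2.1 * 2.8 + 0.8 * -4.4 + 0.2
= -5.88 + -3.52 + 0.2
= -9.2
Since -9.2 < 0, the point is on the negative side.

0


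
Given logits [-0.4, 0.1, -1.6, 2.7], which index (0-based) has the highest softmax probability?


Softmax is a monotonic transformation, so it preserves the argmax.
We need to find the index of the maximum logit.
Index 0: -0.4
Index 1: 0.1
Index 2: -1.6
Index 3: 2.7
Maximum logit = 2.7 at index 3

3


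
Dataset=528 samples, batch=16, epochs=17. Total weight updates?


Iterations per epoch = 528 / 16 = 33
Total updates = iterations_per_epoch * epochs
= 33 * 17
= 561

561


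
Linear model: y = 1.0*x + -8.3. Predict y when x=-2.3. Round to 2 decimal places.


y = 1.0 * -2.3 + (-8.3)
= -2.3 + (-8.3)
= -10.60

-10.60


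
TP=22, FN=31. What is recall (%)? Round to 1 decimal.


Recall = TP / (TP + FN) * 100
= 22 / (22 + 31)
= 22 / 53
= 0.4151
= 41.5%

41.5


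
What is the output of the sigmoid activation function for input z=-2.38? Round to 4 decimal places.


sigmoid(z) = 1 / (1 + exp(-z))
exp(-(-2.38)) = exp(2.38) = 10.8049
1 + 10.8049 = 11.8049
1 / 11.8049 = 0.0847

0.0847


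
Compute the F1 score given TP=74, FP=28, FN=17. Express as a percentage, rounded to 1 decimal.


Precision = TP / (TP + FP) = 74 / 102 = 0.7255
Recall = TP / (TP + FN) = 74 / 91 = 0.8132
F1 = 2 * P * R / (P + R)
= 2 * 0.7255 * 0.8132 / (0.7255 + 0.8132)
= 1.1799 / 1.5387
= 0.7668
As percentage: 76.7%

76.7


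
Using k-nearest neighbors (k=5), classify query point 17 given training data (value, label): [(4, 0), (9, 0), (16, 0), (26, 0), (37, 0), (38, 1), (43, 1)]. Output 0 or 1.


Distances from query 17:
Point 16 (class 0): distance = 1
Point 9 (class 0): distance = 8
Point 26 (class 0): distance = 9
Point 4 (class 0): distance = 13
Point 37 (class 0): distance = 20
K=5 nearest neighbors: classes = [0, 0, 0, 0, 0]
Votes for class 1: 0 / 5
Majority vote => class 0

0


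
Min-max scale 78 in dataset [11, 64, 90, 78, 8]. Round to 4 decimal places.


Min = 8, Max = 90
Range = 90 - 8 = 82
Scaled = (x - min) / (max - min)
= (78 - 8) / 82
= 70 / 82
= 0.8537

0.8537


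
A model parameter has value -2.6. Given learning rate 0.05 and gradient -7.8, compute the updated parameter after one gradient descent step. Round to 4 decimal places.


w_new = w_old - lr * gradient
= -2.6 - 0.05 * -7.8
= -2.6 - (-0.39)
= -2.2100

-2.2100


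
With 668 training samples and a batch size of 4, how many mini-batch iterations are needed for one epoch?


Iterations per epoch = dataset_size / batch_size
= 668 / 4
= 167

167


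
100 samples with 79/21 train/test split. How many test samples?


Train samples = 100 * 79% = 79
Test samples = 100 - 79
= 21

21


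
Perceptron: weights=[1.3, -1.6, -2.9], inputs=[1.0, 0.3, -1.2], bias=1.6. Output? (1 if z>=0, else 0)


z = w . x + b
= 1.3*1.0 + -1.6*0.3 + -2.9*-1.2 + 1.6
= 1.3 + -0.48 + 3.48 + 1.6
= 4.3 + 1.6
= 5.9
Since z = 5.9 >= 0, output = 1

1


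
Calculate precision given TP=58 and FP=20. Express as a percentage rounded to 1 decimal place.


Precision = TP / (TP + FP) * 100
= 58 / (58 + 20)
= 58 / 78
= 0.7436
= 74.4%

74.4


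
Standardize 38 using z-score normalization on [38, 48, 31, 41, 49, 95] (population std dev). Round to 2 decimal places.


Mean = (38 + 48 + 31 + 41 + 49 + 95) / 6 = 50.3333
Variance = sum((x_i - mean)^2) / n = 435.8889
Std = sqrt(435.8889) = 20.878
Z = (x - mean) / std
= (38 - 50.3333) / 20.878
= -12.3333 / 20.878
= -0.59

-0.59


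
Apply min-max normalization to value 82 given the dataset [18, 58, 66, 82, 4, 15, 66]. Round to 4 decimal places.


Min = 4, Max = 82
Range = 82 - 4 = 78
Scaled = (x - min) / (max - min)
= (82 - 4) / 78
= 78 / 78
= 1.0000

1.0000


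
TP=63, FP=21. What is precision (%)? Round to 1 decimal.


Precision = TP / (TP + FP) * 100
= 63 / (63 + 21)
= 63 / 84
= 0.75
= 75.0%

75.0


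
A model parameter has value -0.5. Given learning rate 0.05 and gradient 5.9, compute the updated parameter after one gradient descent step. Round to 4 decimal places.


w_new = w_old - lr * gradient
= -0.5 - 0.05 * 5.9
= -0.5 - (0.295)
= -0.7950

-0.7950


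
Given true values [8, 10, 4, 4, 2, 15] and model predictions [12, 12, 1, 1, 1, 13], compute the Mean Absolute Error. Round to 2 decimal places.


Absolute errors: [4, 2, 3, 3, 1, 2]
Sum of absolute errors = 15
MAE = 15 / 6 = 2.50

2.50


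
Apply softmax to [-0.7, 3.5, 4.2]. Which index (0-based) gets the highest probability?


Softmax is a monotonic transformation, so it preserves the argmax.
We need to find the index of the maximum logit.
Index 0: -0.7
Index 1: 3.5
Index 2: 4.2
Maximum logit = 4.2 at index 2

2


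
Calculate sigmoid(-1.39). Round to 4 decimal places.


sigmoid(z) = 1 / (1 + exp(-z))
exp(-(-1.39)) = exp(1.39) = 4.0149
1 + 4.0149 = 5.0149
1 / 5.0149 = 0.1994

0.1994


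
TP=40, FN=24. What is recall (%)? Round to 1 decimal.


Recall = TP / (TP + FN) * 100
= 40 / (40 + 24)
= 40 / 64
= 0.625
= 62.5%

62.5


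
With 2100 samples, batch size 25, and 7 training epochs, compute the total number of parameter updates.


Iterations per epoch = 2100 / 25 = 84
Total updates = iterations_per_epoch * epochs
= 84 * 7
= 588

588


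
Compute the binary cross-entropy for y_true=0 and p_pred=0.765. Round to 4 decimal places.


For y=0: Loss = -log(1-p)
= -log(1 - 0.765)
= -log(0.235)
= -(-1.4482)
= 1.4482

1.4482


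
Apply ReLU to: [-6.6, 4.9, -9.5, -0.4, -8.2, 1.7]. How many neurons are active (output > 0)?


ReLU(x) = max(0, x) for each element:
ReLU(-6.6) = 0
ReLU(4.9) = 4.9
ReLU(-9.5) = 0
ReLU(-0.4) = 0
ReLU(-8.2) = 0
ReLU(1.7) = 1.7
Active neurons (>0): 2

2


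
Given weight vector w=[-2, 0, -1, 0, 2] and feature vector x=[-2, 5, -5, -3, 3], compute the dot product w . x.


Element-wise products:
-2 * -2 = 4
0 * 5 = 0
-1 * -5 = 5
0 * -3 = 0
2 * 3 = 6
Sum = 4 + 0 + 5 + 0 + 6
= 15

15


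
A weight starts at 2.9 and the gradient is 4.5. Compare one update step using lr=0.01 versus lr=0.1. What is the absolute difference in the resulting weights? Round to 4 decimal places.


With lr=0.01: w_new = 2.9 - 0.01 * 4.5 = 2.855
With lr=0.1: w_new = 2.9 - 0.1 * 4.5 = 2.45
Absolute difference = |2.855 - 2.45|
= 0.4050

0.4050


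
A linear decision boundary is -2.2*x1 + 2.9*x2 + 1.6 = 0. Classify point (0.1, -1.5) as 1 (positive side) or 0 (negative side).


Compute -2.2 * 0.1 + 2.9 * -1.5 + 1.6
= -0.22 + -4.35 + 1.6
= -2.97
Since -2.97 < 0, the point is on the negative side.

0


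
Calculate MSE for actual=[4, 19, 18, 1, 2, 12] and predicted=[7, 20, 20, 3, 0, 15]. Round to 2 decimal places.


Differences: [-3, -1, -2, -2, 2, -3]
Squared errors: [9, 1, 4, 4, 4, 9]
Sum of squared errors = 31
MSE = 31 / 6 = 5.17

5.17


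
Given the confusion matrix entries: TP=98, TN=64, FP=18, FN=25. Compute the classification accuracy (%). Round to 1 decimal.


Accuracy = (TP + TN) / (TP + TN + FP + FN) * 100
= (98 + 64) / (98 + 64 + 18 + 25)
= 162 / 205
= 0.7902
= 79.0%

79.0


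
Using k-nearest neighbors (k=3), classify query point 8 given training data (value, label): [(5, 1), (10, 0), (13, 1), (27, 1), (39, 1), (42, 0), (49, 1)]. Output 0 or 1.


Distances from query 8:
Point 10 (class 0): distance = 2
Point 5 (class 1): distance = 3
Point 13 (class 1): distance = 5
K=3 nearest neighbors: classes = [0, 1, 1]
Votes for class 1: 2 / 3
Majority vote => class 1

1


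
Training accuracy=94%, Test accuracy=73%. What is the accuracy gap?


Gap = train_accuracy - test_accuracy
= 94 - 73
= 21%
This large gap strongly indicates overfitting.

21


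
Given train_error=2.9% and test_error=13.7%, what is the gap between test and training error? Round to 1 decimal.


Generalization gap = test_error - train_error
= 13.7 - 2.9
= 10.8%
A large gap suggests overfitting.

10.8


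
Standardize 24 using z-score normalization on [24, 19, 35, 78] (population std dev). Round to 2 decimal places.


Mean = (24 + 19 + 35 + 78) / 4 = 39.0
Variance = sum((x_i - mean)^2) / n = 540.5
Std = sqrt(540.5) = 23.2487
Z = (x - mean) / std
= (24 - 39.0) / 23.2487
= -15.0 / 23.2487
= -0.65

-0.65


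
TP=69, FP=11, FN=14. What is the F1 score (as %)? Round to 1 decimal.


Precision = TP / (TP + FP) = 69 / 80 = 0.8625
Recall = TP / (TP + FN) = 69 / 83 = 0.8313
F1 = 2 * P * R / (P + R)
= 2 * 0.8625 * 0.8313 / (0.8625 + 0.8313)
= 1.434 / 1.6938
= 0.8466
As percentage: 84.7%

84.7


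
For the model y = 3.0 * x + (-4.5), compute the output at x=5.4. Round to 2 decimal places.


y = 3.0 * 5.4 + (-4.5)
= 16.2 + (-4.5)
= 11.70

11.70


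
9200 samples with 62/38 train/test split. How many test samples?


Train samples = 9200 * 62% = 5704
Test samples = 9200 - 5704
= 3496

3496


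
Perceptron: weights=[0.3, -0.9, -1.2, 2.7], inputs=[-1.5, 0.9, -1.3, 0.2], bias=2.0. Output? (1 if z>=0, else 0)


z = w . x + b
= 0.3*-1.5 + -0.9*0.9 + -1.2*-1.3 + 2.7*0.2 + 2.0
= -0.45 + -0.81 + 1.56 + 0.54 + 2.0
= 0.84 + 2.0
= 2.84
Since z = 2.84 >= 0, output = 1

1


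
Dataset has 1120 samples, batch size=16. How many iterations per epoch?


Iterations per epoch = dataset_size / batch_size
= 1120 / 16
= 70

70


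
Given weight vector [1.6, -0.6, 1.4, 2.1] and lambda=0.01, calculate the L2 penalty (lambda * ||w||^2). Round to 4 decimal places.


Squaring each weight:
1.6^2 = 2.56
(-0.6)^2 = 0.36
1.4^2 = 1.96
2.1^2 = 4.41
Sum of squares = 9.29
Penalty = 0.01 * 9.29 = 0.0929

0.0929


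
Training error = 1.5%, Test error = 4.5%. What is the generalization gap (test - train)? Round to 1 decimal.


Generalization gap = test_error - train_error
= 4.5 - 1.5
= 3.0%
A moderate gap.

3.0


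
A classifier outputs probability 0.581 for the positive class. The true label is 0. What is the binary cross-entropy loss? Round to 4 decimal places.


For y=0: Loss = -log(1-p)
= -log(1 - 0.581)
= -log(0.419)
= -(-0.8699)
= 0.8699

0.8699


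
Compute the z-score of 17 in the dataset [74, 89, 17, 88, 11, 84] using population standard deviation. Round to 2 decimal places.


Mean = (74 + 89 + 17 + 88 + 11 + 84) / 6 = 60.5
Variance = sum((x_i - mean)^2) / n = 1107.5833
Std = sqrt(1107.5833) = 33.2804
Z = (x - mean) / std
= (17 - 60.5) / 33.2804
= -43.5 / 33.2804
= -1.31

-1.31


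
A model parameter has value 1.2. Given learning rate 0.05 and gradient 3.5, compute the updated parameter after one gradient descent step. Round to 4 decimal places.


w_new = w_old - lr * gradient
= 1.2 - 0.05 * 3.5
= 1.2 - (0.175)
= 1.0250

1.0250


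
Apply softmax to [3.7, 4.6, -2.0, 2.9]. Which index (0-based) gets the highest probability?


Softmax is a monotonic transformation, so it preserves the argmax.
We need to find the index of the maximum logit.
Index 0: 3.7
Index 1: 4.6
Index 2: -2.0
Index 3: 2.9
Maximum logit = 4.6 at index 1

1


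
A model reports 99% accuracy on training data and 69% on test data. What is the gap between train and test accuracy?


Gap = train_accuracy - test_accuracy
= 99 - 69
= 30%
This large gap strongly indicates overfitting.

30


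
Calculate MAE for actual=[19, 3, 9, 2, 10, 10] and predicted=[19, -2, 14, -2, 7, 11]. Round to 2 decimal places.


Absolute errors: [0, 5, 5, 4, 3, 1]
Sum of absolute errors = 18
MAE = 18 / 6 = 3.00

3.00


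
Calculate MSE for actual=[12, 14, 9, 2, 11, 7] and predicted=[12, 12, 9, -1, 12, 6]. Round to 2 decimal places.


Differences: [0, 2, 0, 3, -1, 1]
Squared errors: [0, 4, 0, 9, 1, 1]
Sum of squared errors = 15
MSE = 15 / 6 = 2.50

2.50


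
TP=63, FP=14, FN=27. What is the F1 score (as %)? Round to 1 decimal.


Precision = TP / (TP + FP) = 63 / 77 = 0.8182
Recall = TP / (TP + FN) = 63 / 90 = 0.7
F1 = 2 * P * R / (P + R)
= 2 * 0.8182 * 0.7 / (0.8182 + 0.7)
= 1.1455 / 1.5182
= 0.7545
As percentage: 75.4%

75.4


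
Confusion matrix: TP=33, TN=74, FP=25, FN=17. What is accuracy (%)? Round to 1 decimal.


Accuracy = (TP + TN) / (TP + TN + FP + FN) * 100
= (33 + 74) / (33 + 74 + 25 + 17)
= 107 / 149
= 0.7181
= 71.8%

71.8


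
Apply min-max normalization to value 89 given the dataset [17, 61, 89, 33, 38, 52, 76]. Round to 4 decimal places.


Min = 17, Max = 89
Range = 89 - 17 = 72
Scaled = (x - min) / (max - min)
= (89 - 17) / 72
= 72 / 72
= 1.0000

1.0000


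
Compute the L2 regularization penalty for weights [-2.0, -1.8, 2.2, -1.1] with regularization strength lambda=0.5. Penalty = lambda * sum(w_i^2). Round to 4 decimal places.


Squaring each weight:
(-2.0)^2 = 4.0
(-1.8)^2 = 3.24
2.2^2 = 4.84
(-1.1)^2 = 1.21
Sum of squares = 13.29
Penalty = 0.5 * 13.29 = 6.6450

6.6450


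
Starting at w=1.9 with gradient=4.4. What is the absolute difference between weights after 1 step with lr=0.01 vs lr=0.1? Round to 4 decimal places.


With lr=0.01: w_new = 1.9 - 0.01 * 4.4 = 1.856
With lr=0.1: w_new = 1.9 - 0.1 * 4.4 = 1.46
Absolute difference = |1.856 - 1.46|
= 0.3960

0.3960


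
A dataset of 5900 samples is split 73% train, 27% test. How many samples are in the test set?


Train samples = 5900 * 73% = 4307
Test samples = 5900 - 4307
= 1593

1593


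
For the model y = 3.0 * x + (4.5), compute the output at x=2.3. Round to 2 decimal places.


y = 3.0 * 2.3 + (4.5)
= 6.9 + (4.5)
= 11.40

11.40


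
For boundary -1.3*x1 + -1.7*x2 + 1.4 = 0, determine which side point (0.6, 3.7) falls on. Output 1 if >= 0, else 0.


Compute -1.3 * 0.6 + -1.7 * 3.7 + 1.4
= -0.78 + -6.29 + 1.4
= -5.67
Since -5.67 < 0, the point is on the negative side.

0


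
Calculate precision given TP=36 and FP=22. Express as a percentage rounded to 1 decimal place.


Precision = TP / (TP + FP) * 100
= 36 / (36 + 22)
= 36 / 58
= 0.6207
= 62.1%

62.1


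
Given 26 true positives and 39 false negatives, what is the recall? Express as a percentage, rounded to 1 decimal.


Recall = TP / (TP + FN) * 100
= 26 / (26 + 39)
= 26 / 65
= 0.4
= 40.0%

40.0


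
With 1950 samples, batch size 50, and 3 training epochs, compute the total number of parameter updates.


Iterations per epoch = 1950 / 50 = 39
Total updates = iterations_per_epoch * epochs
= 39 * 3
= 117

117


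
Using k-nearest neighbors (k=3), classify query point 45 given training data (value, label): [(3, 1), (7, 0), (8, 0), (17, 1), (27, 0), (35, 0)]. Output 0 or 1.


Distances from query 45:
Point 35 (class 0): distance = 10
Point 27 (class 0): distance = 18
Point 17 (class 1): distance = 28
K=3 nearest neighbors: classes = [0, 0, 1]
Votes for class 1: 1 / 3
Majority vote => class 0

0


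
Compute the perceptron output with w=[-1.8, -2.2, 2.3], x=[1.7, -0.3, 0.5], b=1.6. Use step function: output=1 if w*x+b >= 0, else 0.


z = w . x + b
= -1.8*1.7 + -2.2*-0.3 + 2.3*0.5 + 1.6
= -3.06 + 0.66 + 1.15 + 1.6
= -1.25 + 1.6
= 0.35
Since z = 0.35 >= 0, output = 1

1


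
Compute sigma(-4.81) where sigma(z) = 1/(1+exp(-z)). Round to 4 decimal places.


sigmoid(z) = 1 / (1 + exp(-z))
exp(-(-4.81)) = exp(4.81) = 122.7316
1 + 122.7316 = 123.7316
1 / 123.7316 = 0.0081

0.0081


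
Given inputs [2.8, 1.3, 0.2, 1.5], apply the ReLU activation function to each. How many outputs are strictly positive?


ReLU(x) = max(0, x) for each element:
ReLU(2.8) = 2.8
ReLU(1.3) = 1.3
ReLU(0.2) = 0.2
ReLU(1.5) = 1.5
Active neurons (>0): 4

4


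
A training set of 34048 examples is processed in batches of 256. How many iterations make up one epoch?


Iterations per epoch = dataset_size / batch_size
= 34048 / 256
= 133

133


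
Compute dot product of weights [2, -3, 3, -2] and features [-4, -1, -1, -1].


Element-wise products:
2 * -4 = -8
-3 * -1 = 3
3 * -1 = -3
-2 * -1 = 2
Sum = -8 + 3 + -3 + 2
= -6

-6


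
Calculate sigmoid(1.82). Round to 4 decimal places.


sigmoid(z) = 1 / (1 + exp(-z))
exp(-(1.82)) = exp(-1.82) = 0.162
1 + 0.162 = 1.162
1 / 1.162 = 0.8606

0.8606


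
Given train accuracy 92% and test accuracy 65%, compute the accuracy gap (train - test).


Gap = train_accuracy - test_accuracy
= 92 - 65
= 27%
This large gap strongly indicates overfitting.

27


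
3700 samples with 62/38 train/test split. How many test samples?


Train samples = 3700 * 62% = 2294
Test samples = 3700 - 2294
= 1406

1406


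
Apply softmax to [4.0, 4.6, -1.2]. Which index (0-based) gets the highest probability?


Softmax is a monotonic transformation, so it preserves the argmax.
We need to find the index of the maximum logit.
Index 0: 4.0
Index 1: 4.6
Index 2: -1.2
Maximum logit = 4.6 at index 1

1


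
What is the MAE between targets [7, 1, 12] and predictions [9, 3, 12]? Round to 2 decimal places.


Absolute errors: [2, 2, 0]
Sum of absolute errors = 4
MAE = 4 / 3 = 1.33

1.33


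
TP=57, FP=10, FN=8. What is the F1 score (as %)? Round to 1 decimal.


Precision = TP / (TP + FP) = 57 / 67 = 0.8507
Recall = TP / (TP + FN) = 57 / 65 = 0.8769
F1 = 2 * P * R / (P + R)
= 2 * 0.8507 * 0.8769 / (0.8507 + 0.8769)
= 1.4921 / 1.7277
= 0.8636
As percentage: 86.4%

86.4


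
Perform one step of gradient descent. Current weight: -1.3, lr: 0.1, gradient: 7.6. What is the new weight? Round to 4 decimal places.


w_new = w_old - lr * gradient
= -1.3 - 0.1 * 7.6
= -1.3 - (0.76)
= -2.0600

-2.0600


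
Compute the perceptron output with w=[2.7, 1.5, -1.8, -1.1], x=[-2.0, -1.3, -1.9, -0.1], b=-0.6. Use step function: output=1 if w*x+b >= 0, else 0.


z = w . x + b
= 2.7*-2.0 + 1.5*-1.3 + -1.8*-1.9 + -1.1*-0.1 + -0.6
= -5.4 + -1.95 + 3.42 + 0.11 + -0.6
= -3.82 + -0.6
= -4.42
Since z = -4.42 < 0, output = 0

0


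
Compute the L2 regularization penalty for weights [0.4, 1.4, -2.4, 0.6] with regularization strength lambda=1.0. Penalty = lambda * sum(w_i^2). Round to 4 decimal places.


Squaring each weight:
0.4^2 = 0.16
1.4^2 = 1.96
(-2.4)^2 = 5.76
0.6^2 = 0.36
Sum of squares = 8.24
Penalty = 1.0 * 8.24 = 8.2400

8.2400


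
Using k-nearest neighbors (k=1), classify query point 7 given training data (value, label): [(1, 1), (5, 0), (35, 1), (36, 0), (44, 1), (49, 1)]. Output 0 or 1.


Distances from query 7:
Point 5 (class 0): distance = 2
K=1 nearest neighbors: classes = [0]
Votes for class 1: 0 / 1
Majority vote => class 0

0


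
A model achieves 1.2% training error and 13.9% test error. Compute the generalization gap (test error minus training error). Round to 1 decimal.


Generalization gap = test_error - train_error
= 13.9 - 1.2
= 12.7%
A large gap suggests overfitting.

12.7


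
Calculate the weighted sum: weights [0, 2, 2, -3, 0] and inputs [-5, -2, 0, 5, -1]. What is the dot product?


Element-wise products:
0 * -5 = 0
2 * -2 = -4
2 * 0 = 0
-3 * 5 = -15
0 * -1 = 0
Sum = 0 + -4 + 0 + -15 + 0
= -19

-19


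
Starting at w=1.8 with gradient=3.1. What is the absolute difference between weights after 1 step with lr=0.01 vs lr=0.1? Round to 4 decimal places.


With lr=0.01: w_new = 1.8 - 0.01 * 3.1 = 1.769
With lr=0.1: w_new = 1.8 - 0.1 * 3.1 = 1.49
Absolute difference = |1.769 - 1.49|
= 0.2790

0.2790


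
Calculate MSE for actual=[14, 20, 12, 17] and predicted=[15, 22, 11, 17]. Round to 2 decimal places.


Differences: [-1, -2, 1, 0]
Squared errors: [1, 4, 1, 0]
Sum of squared errors = 6
MSE = 6 / 4 = 1.50

1.50


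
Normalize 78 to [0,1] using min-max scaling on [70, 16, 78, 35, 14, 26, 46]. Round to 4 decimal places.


Min = 14, Max = 78
Range = 78 - 14 = 64
Scaled = (x - min) / (max - min)
= (78 - 14) / 64
= 64 / 64
= 1.0000

1.0000


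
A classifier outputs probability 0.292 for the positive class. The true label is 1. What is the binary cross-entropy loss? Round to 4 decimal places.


For y=1: Loss = -log(p)
= -log(0.292)
= -(-1.231)
= 1.2310

1.2310


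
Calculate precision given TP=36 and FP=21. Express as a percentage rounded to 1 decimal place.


Precision = TP / (TP + FP) * 100
= 36 / (36 + 21)
= 36 / 57
= 0.6316
= 63.2%

63.2


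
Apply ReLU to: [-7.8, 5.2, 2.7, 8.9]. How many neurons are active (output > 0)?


ReLU(x) = max(0, x) for each element:
ReLU(-7.8) = 0
ReLU(5.2) = 5.2
ReLU(2.7) = 2.7
ReLU(8.9) = 8.9
Active neurons (>0): 3

3


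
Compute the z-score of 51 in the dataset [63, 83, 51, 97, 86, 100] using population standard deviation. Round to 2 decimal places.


Mean = (63 + 83 + 51 + 97 + 86 + 100) / 6 = 80.0
Variance = sum((x_i - mean)^2) / n = 310.6667
Std = sqrt(310.6667) = 17.6257
Z = (x - mean) / std
= (51 - 80.0) / 17.6257
= -29.0 / 17.6257
= -1.65

-1.65


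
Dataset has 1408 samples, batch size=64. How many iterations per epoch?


Iterations per epoch = dataset_size / batch_size
= 1408 / 64
= 22

22


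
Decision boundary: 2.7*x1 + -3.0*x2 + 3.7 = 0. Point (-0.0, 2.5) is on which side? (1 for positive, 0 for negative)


Compute 2.7 * -0.0 + -3.0 * 2.5 + 3.7
= -0.0 + -7.5 + 3.7
= -3.8
Since -3.8 < 0, the point is on the negative side.

0


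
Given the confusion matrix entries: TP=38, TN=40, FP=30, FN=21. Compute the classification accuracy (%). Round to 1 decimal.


Accuracy = (TP + TN) / (TP + TN + FP + FN) * 100
= (38 + 40) / (38 + 40 + 30 + 21)
= 78 / 129
= 0.6047
= 60.5%

60.5


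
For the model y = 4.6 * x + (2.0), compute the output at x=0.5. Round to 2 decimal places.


y = 4.6 * 0.5 + (2.0)
= 2.3 + (2.0)
= 4.30

4.30


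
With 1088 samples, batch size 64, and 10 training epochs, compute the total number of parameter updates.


Iterations per epoch = 1088 / 64 = 17
Total updates = iterations_per_epoch * epochs
= 17 * 10
= 170

170


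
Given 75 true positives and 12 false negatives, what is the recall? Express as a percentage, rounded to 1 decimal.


Recall = TP / (TP + FN) * 100
= 75 / (75 + 12)
= 75 / 87
= 0.8621
= 86.2%

86.2


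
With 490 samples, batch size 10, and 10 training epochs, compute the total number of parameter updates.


Iterations per epoch = 490 / 10 = 49
Total updates = iterations_per_epoch * epochs
= 49 * 10
= 490

490


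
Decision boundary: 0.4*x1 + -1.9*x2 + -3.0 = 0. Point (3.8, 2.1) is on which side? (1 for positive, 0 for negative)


Compute 0.4 * 3.8 + -1.9 * 2.1 + -3.0
= 1.52 + -3.99 + -3.0
= -5.47
Since -5.47 < 0, the point is on the negative side.

0


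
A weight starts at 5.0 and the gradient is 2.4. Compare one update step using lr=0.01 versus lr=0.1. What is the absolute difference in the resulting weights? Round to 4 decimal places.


With lr=0.01: w_new = 5.0 - 0.01 * 2.4 = 4.976
With lr=0.1: w_new = 5.0 - 0.1 * 2.4 = 4.76
Absolute difference = |4.976 - 4.76|
= 0.2160

0.2160


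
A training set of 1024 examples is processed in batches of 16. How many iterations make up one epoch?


Iterations per epoch = dataset_size / batch_size
= 1024 / 16
= 64

64


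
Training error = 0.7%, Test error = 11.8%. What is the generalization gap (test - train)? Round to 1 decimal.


Generalization gap = test_error - train_error
= 11.8 - 0.7
= 11.1%
A large gap suggests overfitting.

11.1


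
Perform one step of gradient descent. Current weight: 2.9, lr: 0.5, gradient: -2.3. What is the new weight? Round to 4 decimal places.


w_new = w_old - lr * gradient
= 2.9 - 0.5 * -2.3
= 2.9 - (-1.15)
= 4.0500

4.0500


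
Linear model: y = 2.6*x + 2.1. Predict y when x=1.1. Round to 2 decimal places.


y = 2.6 * 1.1 + (2.1)
= 2.86 + (2.1)
= 4.96

4.96


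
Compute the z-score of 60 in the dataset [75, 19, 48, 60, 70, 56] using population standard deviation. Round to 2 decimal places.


Mean = (75 + 19 + 48 + 60 + 70 + 56) / 6 = 54.6667
Variance = sum((x_i - mean)^2) / n = 332.5556
Std = sqrt(332.5556) = 18.2361
Z = (x - mean) / std
= (60 - 54.6667) / 18.2361
= 5.3333 / 18.2361
= 0.29

0.29


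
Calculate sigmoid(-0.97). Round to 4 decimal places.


sigmoid(z) = 1 / (1 + exp(-z))
exp(-(-0.97)) = exp(0.97) = 2.6379
1 + 2.6379 = 3.6379
1 / 3.6379 = 0.2749

0.2749


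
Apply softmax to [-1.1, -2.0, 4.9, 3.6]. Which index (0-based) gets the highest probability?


Softmax is a monotonic transformation, so it preserves the argmax.
We need to find the index of the maximum logit.
Index 0: -1.1
Index 1: -2.0
Index 2: 4.9
Index 3: 3.6
Maximum logit = 4.9 at index 2

2


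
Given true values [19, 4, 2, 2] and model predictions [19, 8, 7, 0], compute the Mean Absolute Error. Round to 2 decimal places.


Absolute errors: [0, 4, 5, 2]
Sum of absolute errors = 11
MAE = 11 / 4 = 2.75

2.75


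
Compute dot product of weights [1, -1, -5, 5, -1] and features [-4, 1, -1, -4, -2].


Element-wise products:
1 * -4 = -4
-1 * 1 = -1
-5 * -1 = 5
5 * -4 = -20
-1 * -2 = 2
Sum = -4 + -1 + 5 + -20 + 2
= -18

-18


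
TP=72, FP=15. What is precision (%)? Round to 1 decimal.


Precision = TP / (TP + FP) * 100
= 72 / (72 + 15)
= 72 / 87
= 0.8276
= 82.8%

82.8


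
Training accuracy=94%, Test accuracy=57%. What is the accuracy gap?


Gap = train_accuracy - test_accuracy
= 94 - 57
= 37%
This large gap strongly indicates overfitting.

37


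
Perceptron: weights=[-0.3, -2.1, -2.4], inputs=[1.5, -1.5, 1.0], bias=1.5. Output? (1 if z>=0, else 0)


z = w . x + b
= -0.3*1.5 + -2.1*-1.5 + -2.4*1.0 + 1.5
= -0.45 + 3.15 + -2.4 + 1.5
= 0.3 + 1.5
= 1.8
Since z = 1.8 >= 0, output = 1

1


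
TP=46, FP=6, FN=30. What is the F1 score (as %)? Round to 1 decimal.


Precision = TP / (TP + FP) = 46 / 52 = 0.8846
Recall = TP / (TP + FN) = 46 / 76 = 0.6053
F1 = 2 * P * R / (P + R)
= 2 * 0.8846 * 0.6053 / (0.8846 + 0.6053)
= 1.0709 / 1.4899
= 0.7188
As percentage: 71.9%

71.9


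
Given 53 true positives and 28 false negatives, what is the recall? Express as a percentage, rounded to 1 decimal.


Recall = TP / (TP + FN) * 100
= 53 / (53 + 28)
= 53 / 81
= 0.6543
= 65.4%

65.4


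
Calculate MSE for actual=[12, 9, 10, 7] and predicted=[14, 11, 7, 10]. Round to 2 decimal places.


Differences: [-2, -2, 3, -3]
Squared errors: [4, 4, 9, 9]
Sum of squared errors = 26
MSE = 26 / 4 = 6.50

6.50


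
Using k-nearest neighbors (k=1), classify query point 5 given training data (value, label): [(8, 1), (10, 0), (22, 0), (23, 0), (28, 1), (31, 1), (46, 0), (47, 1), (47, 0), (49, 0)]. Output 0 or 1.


Distances from query 5:
Point 8 (class 1): distance = 3
K=1 nearest neighbors: classes = [1]
Votes for class 1: 1 / 1
Majority vote => class 1

1


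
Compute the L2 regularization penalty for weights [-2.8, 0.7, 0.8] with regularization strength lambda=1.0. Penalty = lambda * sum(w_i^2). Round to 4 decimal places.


Squaring each weight:
(-2.8)^2 = 7.84
0.7^2 = 0.49
0.8^2 = 0.64
Sum of squares = 8.97
Penalty = 1.0 * 8.97 = 8.9700

8.9700
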